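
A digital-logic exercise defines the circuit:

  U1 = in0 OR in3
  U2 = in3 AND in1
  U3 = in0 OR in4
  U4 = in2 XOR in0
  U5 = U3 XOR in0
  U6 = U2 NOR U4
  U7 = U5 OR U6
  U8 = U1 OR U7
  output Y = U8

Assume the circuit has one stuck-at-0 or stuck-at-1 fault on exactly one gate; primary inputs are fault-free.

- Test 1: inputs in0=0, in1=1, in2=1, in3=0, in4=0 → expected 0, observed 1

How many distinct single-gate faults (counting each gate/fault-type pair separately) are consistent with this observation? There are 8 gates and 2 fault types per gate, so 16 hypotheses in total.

Fault-free: U1=0, U2=0, U3=0, U4=1, U5=0, U6=0, U7=0, U8=0 → 0. Observed 1.
  U1: stuck-at-1 ✓; others ✗
  U2: none of the 2 fault types match ✗
  U3: stuck-at-1 ✓; others ✗
  U4: stuck-at-0 ✓; others ✗
  U5: stuck-at-1 ✓; others ✗
  U6: stuck-at-1 ✓; others ✗
  U7: stuck-at-1 ✓; others ✗
  U8: stuck-at-1 ✓; others ✗
Consistent faults: {U1 stuck-at-1, U3 stuck-at-1, U4 stuck-at-0, U5 stuck-at-1, U6 stuck-at-1, U7 stuck-at-1, U8 stuck-at-1} — 7 in all.

7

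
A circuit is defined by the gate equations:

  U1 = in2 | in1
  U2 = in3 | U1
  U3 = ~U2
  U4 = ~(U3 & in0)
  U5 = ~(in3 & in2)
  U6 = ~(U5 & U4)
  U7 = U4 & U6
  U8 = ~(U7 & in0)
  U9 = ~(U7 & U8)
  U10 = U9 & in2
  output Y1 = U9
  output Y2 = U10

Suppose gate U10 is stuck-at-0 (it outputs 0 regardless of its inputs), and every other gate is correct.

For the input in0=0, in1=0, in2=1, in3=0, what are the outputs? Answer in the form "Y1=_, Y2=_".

Propagate with U10 forced: U1=1, U2=1, U3=0, U4=1, U5=1, U6=0, U7=0, U8=1, U9=1, U10=0 [stuck-at-0].
So the outputs are Y1=1, Y2=0. (Without the fault they would be Y1=1, Y2=1.)

Y1=1, Y2=0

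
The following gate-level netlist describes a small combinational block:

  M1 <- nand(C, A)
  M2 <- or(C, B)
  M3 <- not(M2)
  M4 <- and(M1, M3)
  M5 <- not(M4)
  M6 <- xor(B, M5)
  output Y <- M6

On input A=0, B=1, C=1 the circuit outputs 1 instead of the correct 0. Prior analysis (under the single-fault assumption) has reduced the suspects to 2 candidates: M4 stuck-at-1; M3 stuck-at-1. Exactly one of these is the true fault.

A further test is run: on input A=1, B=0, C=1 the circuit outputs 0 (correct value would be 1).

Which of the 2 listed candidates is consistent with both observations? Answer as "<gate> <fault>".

M4 stuck-at-1

Evaluate each candidate on input A=1, B=0, C=1:
  M4 stuck-at-1: M1=0, M2=1, M3=0, M4=1 [stuck-at-1], M5=0, M6=0 → 0 — matches
  M3 stuck-at-1: M1=0, M2=1, M3=1 [stuck-at-1], M4=0, M5=1, M6=1 → 1 — eliminated
Only M4 stuck-at-1 reproduces the observed 0.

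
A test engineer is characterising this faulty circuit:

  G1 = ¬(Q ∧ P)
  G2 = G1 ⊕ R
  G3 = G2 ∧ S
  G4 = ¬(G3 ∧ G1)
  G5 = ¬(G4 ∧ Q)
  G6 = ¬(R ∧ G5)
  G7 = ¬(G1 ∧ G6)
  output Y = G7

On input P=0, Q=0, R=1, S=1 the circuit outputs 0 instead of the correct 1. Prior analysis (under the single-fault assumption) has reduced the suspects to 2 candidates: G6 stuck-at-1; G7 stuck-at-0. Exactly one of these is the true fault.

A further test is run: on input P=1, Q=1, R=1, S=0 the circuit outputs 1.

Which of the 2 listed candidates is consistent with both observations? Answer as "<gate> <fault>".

Evaluate each candidate on input P=1, Q=1, R=1, S=0:
  G6 stuck-at-1: G1=0, G2=1, G3=0, G4=1, G5=0, G6=1 [stuck-at-1], G7=1 → 1 — matches
  G7 stuck-at-0: G1=0, G2=1, G3=0, G4=1, G5=0, G6=1, G7=0 [stuck-at-0] → 0 — eliminated
Only G6 stuck-at-1 reproduces the observed 1.

G6 stuck-at-1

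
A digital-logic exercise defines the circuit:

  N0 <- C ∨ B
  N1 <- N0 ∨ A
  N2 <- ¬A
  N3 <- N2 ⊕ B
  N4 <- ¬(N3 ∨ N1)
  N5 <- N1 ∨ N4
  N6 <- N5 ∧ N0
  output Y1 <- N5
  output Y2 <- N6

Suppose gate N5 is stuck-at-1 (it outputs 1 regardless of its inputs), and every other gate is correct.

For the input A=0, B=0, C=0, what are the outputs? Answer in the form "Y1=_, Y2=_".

Propagate with N5 forced: N0=0, N1=0, N2=1, N3=1, N4=0, N5=1 [stuck-at-1], N6=0.
So the outputs are Y1=1, Y2=0. (Without the fault they would be Y1=0, Y2=0.)

Y1=1, Y2=0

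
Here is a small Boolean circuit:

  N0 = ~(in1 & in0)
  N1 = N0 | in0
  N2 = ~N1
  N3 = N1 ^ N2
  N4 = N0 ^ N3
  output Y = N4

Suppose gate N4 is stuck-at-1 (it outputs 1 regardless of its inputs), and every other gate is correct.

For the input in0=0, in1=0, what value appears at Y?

1

Propagate with N4 forced: N0=1, N1=1, N2=0, N3=1, N4=1 [stuck-at-1].
So Y = 1. (Without the fault it would be 0.)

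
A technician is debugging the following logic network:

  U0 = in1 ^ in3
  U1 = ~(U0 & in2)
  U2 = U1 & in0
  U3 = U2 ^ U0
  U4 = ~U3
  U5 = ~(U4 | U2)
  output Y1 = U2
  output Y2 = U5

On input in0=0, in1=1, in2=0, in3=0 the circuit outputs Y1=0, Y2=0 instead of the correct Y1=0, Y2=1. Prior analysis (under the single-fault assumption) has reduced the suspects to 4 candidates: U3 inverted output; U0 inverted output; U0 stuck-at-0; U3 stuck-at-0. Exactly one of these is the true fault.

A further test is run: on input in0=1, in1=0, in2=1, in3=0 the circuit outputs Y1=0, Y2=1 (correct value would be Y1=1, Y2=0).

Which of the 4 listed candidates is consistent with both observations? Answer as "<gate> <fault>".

U0 inverted output

Evaluate each candidate on input in0=1, in1=0, in2=1, in3=0:
  U3 inverted output: U0=0, U1=1, U2=1, U3=0 [inverted output], U4=1, U5=0 → Y1=1, Y2=0 — eliminated
  U0 inverted output: U0=1 [inverted output], U1=0, U2=0, U3=1, U4=0, U5=1 → Y1=0, Y2=1 — matches
  U0 stuck-at-0: U0=0 [stuck-at-0], U1=1, U2=1, U3=1, U4=0, U5=0 → Y1=1, Y2=0 — eliminated
  U3 stuck-at-0: U0=0, U1=1, U2=1, U3=0 [stuck-at-0], U4=1, U5=0 → Y1=1, Y2=0 — eliminated
Only U0 inverted output reproduces the observed Y1=0, Y2=1.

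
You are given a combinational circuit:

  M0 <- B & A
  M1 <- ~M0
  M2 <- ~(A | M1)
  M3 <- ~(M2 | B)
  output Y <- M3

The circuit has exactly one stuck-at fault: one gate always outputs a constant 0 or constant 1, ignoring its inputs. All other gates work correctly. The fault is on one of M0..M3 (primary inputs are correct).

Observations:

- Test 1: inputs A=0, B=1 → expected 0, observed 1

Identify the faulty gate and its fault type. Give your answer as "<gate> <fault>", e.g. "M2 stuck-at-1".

Fault-free values for test 1 (A=0, B=1): M0=0, M1=1, M2=0, M3=0, giving Y=0. Observed 1.
Test 1: faults giving observed 1 are {M3 stuck-at-1}.
Only M3 stuck-at-1 is consistent with every test.

M3 stuck-at-1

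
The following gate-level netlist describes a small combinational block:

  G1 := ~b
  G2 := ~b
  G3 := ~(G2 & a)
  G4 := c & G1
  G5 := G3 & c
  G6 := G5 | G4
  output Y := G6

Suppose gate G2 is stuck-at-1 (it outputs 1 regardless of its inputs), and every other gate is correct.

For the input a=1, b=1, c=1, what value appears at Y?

0

Propagate with G2 forced: G1=0, G2=1 [stuck-at-1], G3=0, G4=0, G5=0, G6=0.
So Y = 0. (Without the fault it would be 1.)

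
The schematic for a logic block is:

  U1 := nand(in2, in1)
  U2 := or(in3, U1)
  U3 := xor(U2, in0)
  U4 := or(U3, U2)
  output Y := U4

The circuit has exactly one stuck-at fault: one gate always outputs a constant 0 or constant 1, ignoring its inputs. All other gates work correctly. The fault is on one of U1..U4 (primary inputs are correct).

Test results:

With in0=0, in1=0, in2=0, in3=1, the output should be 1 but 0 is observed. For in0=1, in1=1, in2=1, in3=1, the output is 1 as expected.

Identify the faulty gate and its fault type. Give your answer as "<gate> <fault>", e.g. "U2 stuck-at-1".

Fault-free values for test 1 (in0=0, in1=0, in2=0, in3=1): U1=1, U2=1, U3=1, U4=1, giving Y=1. Observed 0.
Test 1: faults giving observed 0 are {U2 stuck-at-0, U4 stuck-at-0}.
Test 2 (in0=1, in1=1, in2=1, in3=1): fault-free U1=0, U2=1, U3=0, U4=1 → 1; observed 1. Eliminates U4 stuck-at-0.
Only U2 stuck-at-0 is consistent with every test.

U2 stuck-at-0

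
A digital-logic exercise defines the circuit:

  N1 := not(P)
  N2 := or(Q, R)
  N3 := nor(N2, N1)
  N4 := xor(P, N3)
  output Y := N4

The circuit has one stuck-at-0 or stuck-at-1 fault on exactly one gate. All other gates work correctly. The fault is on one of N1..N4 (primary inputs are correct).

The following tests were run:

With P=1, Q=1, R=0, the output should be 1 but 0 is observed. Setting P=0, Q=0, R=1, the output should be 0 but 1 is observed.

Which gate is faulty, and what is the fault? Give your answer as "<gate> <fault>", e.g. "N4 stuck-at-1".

Fault-free values for test 1 (P=1, Q=1, R=0): N1=0, N2=1, N3=0, N4=1, giving Y=1. Observed 0.
Test 1: faults giving observed 0 are {N2 stuck-at-0, N3 stuck-at-1, N4 stuck-at-0}.
Test 2 (P=0, Q=0, R=1): fault-free N1=1, N2=1, N3=0, N4=0 → 0; observed 1. Eliminates N2 stuck-at-0, N4 stuck-at-0.
Only N3 stuck-at-1 is consistent with every test.

N3 stuck-at-1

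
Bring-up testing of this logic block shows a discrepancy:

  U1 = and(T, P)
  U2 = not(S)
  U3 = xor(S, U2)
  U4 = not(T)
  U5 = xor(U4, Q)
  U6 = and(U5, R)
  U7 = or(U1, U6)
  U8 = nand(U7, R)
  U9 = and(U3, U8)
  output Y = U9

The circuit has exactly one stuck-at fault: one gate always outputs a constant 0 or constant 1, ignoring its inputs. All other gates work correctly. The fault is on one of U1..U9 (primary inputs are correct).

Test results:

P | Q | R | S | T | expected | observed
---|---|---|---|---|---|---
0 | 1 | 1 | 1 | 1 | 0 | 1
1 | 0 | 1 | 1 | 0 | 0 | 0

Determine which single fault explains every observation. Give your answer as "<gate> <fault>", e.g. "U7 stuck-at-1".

Fault-free values for test 1 (P=0, Q=1, R=1, S=1, T=1): U1=0, U2=0, U3=1, U4=0, U5=1, U6=1, U7=1, U8=0, U9=0, giving Y=0. Observed 1.
Test 1: faults giving observed 1 are {U4 stuck-at-1, U5 stuck-at-0, U6 stuck-at-0, U7 stuck-at-0, U8 stuck-at-1, U9 stuck-at-1}.
Test 2 (P=1, Q=0, R=1, S=1, T=0): fault-free U1=0, U2=0, U3=1, U4=1, U5=1, U6=1, U7=1, U8=0, U9=0 → 0; observed 0. Eliminates U5 stuck-at-0, U6 stuck-at-0, U7 stuck-at-0, U8 stuck-at-1, U9 stuck-at-1.
Only U4 stuck-at-1 is consistent with every test.

U4 stuck-at-1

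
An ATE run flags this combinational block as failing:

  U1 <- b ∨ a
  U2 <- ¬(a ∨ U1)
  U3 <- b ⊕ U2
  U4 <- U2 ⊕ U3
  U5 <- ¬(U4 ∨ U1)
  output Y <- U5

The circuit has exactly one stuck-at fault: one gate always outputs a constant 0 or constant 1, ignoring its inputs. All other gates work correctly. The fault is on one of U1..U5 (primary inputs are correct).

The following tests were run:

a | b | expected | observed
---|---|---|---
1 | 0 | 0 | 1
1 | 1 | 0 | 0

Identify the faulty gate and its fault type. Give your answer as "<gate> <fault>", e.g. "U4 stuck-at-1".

U1 stuck-at-0

Fault-free values for test 1 (a=1, b=0): U1=1, U2=0, U3=0, U4=0, U5=0, giving Y=0. Observed 1.
Test 1: faults giving observed 1 are {U1 stuck-at-0, U5 stuck-at-1}.
Test 2 (a=1, b=1): fault-free U1=1, U2=0, U3=1, U4=1, U5=0 → 0; observed 0. Eliminates U5 stuck-at-1.
Only U1 stuck-at-0 is consistent with every test.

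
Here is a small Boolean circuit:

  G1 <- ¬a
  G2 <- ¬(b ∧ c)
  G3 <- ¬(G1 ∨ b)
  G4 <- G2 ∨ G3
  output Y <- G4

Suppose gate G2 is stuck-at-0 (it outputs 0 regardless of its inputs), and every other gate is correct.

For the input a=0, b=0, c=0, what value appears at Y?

0

Propagate with G2 forced: G1=1, G2=0 [stuck-at-0], G3=0, G4=0.
So Y = 0. (Without the fault it would be 1.)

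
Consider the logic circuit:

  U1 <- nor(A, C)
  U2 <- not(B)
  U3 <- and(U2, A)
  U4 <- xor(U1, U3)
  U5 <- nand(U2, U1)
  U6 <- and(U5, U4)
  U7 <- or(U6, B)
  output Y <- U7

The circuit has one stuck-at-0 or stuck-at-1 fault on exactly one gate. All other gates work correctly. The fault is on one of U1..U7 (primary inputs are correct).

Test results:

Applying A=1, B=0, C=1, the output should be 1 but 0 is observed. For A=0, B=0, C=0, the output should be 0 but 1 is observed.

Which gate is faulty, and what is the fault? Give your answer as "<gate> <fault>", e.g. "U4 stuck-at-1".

Fault-free values for test 1 (A=1, B=0, C=1): U1=0, U2=1, U3=1, U4=1, U5=1, U6=1, U7=1, giving Y=1. Observed 0.
Test 1: faults giving observed 0 are {U1 stuck-at-1, U2 stuck-at-0, U3 stuck-at-0, U4 stuck-at-0, U5 stuck-at-0, U6 stuck-at-0, U7 stuck-at-0}.
Test 2 (A=0, B=0, C=0): fault-free U1=1, U2=1, U3=0, U4=1, U5=0, U6=0, U7=0 → 0; observed 1. Eliminates U1 stuck-at-1, U3 stuck-at-0, U4 stuck-at-0, U5 stuck-at-0, U6 stuck-at-0, U7 stuck-at-0.
Only U2 stuck-at-0 is consistent with every test.

U2 stuck-at-0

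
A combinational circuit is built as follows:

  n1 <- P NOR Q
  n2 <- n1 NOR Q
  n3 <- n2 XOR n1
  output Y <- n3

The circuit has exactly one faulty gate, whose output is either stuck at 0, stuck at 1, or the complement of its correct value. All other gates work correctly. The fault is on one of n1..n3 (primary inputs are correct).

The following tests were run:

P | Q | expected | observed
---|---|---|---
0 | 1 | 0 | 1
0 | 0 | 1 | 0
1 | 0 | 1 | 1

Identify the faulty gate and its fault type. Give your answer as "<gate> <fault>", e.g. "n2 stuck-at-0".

n2 stuck-at-1

Fault-free values for test 1 (P=0, Q=1): n1=0, n2=0, n3=0, giving Y=0. Observed 1.
Test 1: faults giving observed 1 are {n1 stuck-at-1, n1 inverted output, n2 stuck-at-1, n2 inverted output, n3 stuck-at-1, n3 inverted output}.
Test 2 (P=0, Q=0): fault-free n1=1, n2=0, n3=1 → 1; observed 0. Eliminates n1 stuck-at-1, n1 inverted output, n3 stuck-at-1.
Test 3 (P=1, Q=0): fault-free n1=0, n2=1, n3=1 → 1; observed 1. Eliminates n2 inverted output, n3 inverted output.
Only n2 stuck-at-1 is consistent with every test.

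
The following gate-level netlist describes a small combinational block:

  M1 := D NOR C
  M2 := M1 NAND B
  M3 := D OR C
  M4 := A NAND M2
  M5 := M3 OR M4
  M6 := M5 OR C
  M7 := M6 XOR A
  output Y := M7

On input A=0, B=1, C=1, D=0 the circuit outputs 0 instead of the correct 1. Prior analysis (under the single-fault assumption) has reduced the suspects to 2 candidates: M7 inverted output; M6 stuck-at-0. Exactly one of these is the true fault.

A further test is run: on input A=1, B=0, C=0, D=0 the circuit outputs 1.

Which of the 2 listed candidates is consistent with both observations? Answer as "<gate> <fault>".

Evaluate each candidate on input A=1, B=0, C=0, D=0:
  M7 inverted output: M1=1, M2=1, M3=0, M4=0, M5=0, M6=0, M7=0 [inverted output] → 0 — eliminated
  M6 stuck-at-0: M1=1, M2=1, M3=0, M4=0, M5=0, M6=0 [stuck-at-0], M7=1 → 1 — matches
Only M6 stuck-at-0 reproduces the observed 1.

M6 stuck-at-0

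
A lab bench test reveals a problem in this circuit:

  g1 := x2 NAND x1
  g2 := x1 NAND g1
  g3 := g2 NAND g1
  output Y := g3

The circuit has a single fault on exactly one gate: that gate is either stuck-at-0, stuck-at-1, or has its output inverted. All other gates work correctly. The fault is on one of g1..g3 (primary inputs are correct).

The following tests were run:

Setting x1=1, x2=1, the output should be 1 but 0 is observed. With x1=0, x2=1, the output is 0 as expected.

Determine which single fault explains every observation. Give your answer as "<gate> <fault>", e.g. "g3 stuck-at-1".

Fault-free values for test 1 (x1=1, x2=1): g1=0, g2=1, g3=1, giving Y=1. Observed 0.
Test 1: faults giving observed 0 are {g3 stuck-at-0, g3 inverted output}.
Test 2 (x1=0, x2=1): fault-free g1=1, g2=1, g3=0 → 0; observed 0. Eliminates g3 inverted output.
Only g3 stuck-at-0 is consistent with every test.

g3 stuck-at-0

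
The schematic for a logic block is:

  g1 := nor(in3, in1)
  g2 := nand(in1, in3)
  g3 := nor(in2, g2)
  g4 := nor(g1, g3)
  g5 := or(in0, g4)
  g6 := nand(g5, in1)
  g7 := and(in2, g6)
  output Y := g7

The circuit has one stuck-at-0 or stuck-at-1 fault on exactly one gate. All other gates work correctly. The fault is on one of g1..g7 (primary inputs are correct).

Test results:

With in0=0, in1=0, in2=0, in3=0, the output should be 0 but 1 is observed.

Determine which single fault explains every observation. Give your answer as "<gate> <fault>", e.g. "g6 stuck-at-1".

g7 stuck-at-1

Fault-free values for test 1 (in0=0, in1=0, in2=0, in3=0): g1=1, g2=1, g3=0, g4=0, g5=0, g6=1, g7=0, giving Y=0. Observed 1.
Test 1: faults giving observed 1 are {g7 stuck-at-1}.
Only g7 stuck-at-1 is consistent with every test.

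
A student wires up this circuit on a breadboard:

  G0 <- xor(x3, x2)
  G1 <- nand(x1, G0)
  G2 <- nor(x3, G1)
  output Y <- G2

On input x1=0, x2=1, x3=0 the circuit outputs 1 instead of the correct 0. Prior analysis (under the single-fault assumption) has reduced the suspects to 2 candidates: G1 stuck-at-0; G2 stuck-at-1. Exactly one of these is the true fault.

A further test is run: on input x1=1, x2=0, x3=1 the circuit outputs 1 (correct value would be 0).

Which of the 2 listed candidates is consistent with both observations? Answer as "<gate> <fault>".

Evaluate each candidate on input x1=1, x2=0, x3=1:
  G1 stuck-at-0: G0=1, G1=0 [stuck-at-0], G2=0 → 0 — eliminated
  G2 stuck-at-1: G0=1, G1=0, G2=1 [stuck-at-1] → 1 — matches
Only G2 stuck-at-1 reproduces the observed 1.

G2 stuck-at-1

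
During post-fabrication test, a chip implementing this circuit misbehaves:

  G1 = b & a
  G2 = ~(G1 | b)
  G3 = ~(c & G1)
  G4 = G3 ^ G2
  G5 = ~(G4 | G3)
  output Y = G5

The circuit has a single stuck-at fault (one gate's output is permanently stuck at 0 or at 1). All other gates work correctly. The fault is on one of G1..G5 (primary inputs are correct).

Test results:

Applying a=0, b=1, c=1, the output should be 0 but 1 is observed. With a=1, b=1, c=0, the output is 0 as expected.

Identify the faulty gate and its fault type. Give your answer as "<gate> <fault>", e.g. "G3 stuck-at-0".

Fault-free values for test 1 (a=0, b=1, c=1): G1=0, G2=0, G3=1, G4=1, G5=0, giving Y=0. Observed 1.
Test 1: faults giving observed 1 are {G1 stuck-at-1, G3 stuck-at-0, G5 stuck-at-1}.
Test 2 (a=1, b=1, c=0): fault-free G1=1, G2=0, G3=1, G4=1, G5=0 → 0; observed 0. Eliminates G3 stuck-at-0, G5 stuck-at-1.
Only G1 stuck-at-1 is consistent with every test.

G1 stuck-at-1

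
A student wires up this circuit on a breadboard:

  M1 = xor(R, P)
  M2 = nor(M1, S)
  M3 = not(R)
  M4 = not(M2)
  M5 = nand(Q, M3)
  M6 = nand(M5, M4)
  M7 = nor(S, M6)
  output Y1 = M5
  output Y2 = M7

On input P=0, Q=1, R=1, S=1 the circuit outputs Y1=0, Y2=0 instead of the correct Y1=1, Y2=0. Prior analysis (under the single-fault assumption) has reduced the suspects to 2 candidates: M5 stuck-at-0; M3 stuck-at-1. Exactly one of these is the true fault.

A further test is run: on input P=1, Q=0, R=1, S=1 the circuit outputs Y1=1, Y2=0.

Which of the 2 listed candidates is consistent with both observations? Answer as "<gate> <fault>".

Evaluate each candidate on input P=1, Q=0, R=1, S=1:
  M5 stuck-at-0: M1=0, M2=0, M3=0, M4=1, M5=0 [stuck-at-0], M6=1, M7=0 → Y1=0, Y2=0 — eliminated
  M3 stuck-at-1: M1=0, M2=0, M3=1 [stuck-at-1], M4=1, M5=1, M6=0, M7=0 → Y1=1, Y2=0 — matches
Only M3 stuck-at-1 reproduces the observed Y1=1, Y2=0.

M3 stuck-at-1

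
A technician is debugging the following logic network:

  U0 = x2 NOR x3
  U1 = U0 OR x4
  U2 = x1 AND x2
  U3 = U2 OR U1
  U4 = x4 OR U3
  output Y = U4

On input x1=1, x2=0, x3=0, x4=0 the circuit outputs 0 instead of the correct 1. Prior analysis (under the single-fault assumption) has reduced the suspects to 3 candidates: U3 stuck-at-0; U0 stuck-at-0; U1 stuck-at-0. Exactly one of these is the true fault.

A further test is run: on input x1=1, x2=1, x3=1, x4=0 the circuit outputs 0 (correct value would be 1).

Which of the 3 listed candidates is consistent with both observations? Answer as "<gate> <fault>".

U3 stuck-at-0

Evaluate each candidate on input x1=1, x2=1, x3=1, x4=0:
  U3 stuck-at-0: U0=0, U1=0, U2=1, U3=0 [stuck-at-0], U4=0 → 0 — matches
  U0 stuck-at-0: U0=0 [stuck-at-0], U1=0, U2=1, U3=1, U4=1 → 1 — eliminated
  U1 stuck-at-0: U0=0, U1=0 [stuck-at-0], U2=1, U3=1, U4=1 → 1 — eliminated
Only U3 stuck-at-0 reproduces the observed 0.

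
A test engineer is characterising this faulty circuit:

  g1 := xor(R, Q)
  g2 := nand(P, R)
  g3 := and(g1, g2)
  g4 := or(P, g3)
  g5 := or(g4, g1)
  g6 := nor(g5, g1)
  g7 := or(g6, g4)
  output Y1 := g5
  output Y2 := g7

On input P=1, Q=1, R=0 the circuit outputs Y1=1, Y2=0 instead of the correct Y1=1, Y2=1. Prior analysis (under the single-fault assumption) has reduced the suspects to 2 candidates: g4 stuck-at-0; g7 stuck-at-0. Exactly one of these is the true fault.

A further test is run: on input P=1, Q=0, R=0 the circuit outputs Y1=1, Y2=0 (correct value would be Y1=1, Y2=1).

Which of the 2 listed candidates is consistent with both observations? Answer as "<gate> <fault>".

g7 stuck-at-0

Evaluate each candidate on input P=1, Q=0, R=0:
  g4 stuck-at-0: g1=0, g2=1, g3=0, g4=0 [stuck-at-0], g5=0, g6=1, g7=1 → Y1=0, Y2=1 — eliminated
  g7 stuck-at-0: g1=0, g2=1, g3=0, g4=1, g5=1, g6=0, g7=0 [stuck-at-0] → Y1=1, Y2=0 — matches
Only g7 stuck-at-0 reproduces the observed Y1=1, Y2=0.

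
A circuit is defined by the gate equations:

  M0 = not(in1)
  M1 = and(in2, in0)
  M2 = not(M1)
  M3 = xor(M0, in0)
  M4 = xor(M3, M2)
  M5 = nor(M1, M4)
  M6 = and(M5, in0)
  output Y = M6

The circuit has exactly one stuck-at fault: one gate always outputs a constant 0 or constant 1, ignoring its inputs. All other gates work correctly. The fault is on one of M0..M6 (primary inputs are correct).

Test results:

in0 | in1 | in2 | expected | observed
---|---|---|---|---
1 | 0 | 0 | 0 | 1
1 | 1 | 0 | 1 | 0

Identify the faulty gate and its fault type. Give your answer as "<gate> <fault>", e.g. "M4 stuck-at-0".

Fault-free values for test 1 (in0=1, in1=0, in2=0): M0=1, M1=0, M2=1, M3=0, M4=1, M5=0, M6=0, giving Y=0. Observed 1.
Test 1: faults giving observed 1 are {M0 stuck-at-0, M2 stuck-at-0, M3 stuck-at-1, M4 stuck-at-0, M5 stuck-at-1, M6 stuck-at-1}.
Test 2 (in0=1, in1=1, in2=0): fault-free M0=0, M1=0, M2=1, M3=1, M4=0, M5=1, M6=1 → 1; observed 0. Eliminates M0 stuck-at-0, M3 stuck-at-1, M4 stuck-at-0, M5 stuck-at-1, M6 stuck-at-1.
Only M2 stuck-at-0 is consistent with every test.

M2 stuck-at-0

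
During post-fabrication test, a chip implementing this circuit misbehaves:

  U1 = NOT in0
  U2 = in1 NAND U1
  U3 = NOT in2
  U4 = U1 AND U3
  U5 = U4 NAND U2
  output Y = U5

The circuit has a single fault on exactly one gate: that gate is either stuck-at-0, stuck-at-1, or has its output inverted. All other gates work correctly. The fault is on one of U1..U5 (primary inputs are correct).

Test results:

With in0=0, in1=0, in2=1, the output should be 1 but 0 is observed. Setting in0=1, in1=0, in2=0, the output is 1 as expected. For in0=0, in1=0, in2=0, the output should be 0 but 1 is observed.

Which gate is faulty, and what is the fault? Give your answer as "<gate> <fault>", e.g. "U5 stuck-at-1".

Fault-free values for test 1 (in0=0, in1=0, in2=1): U1=1, U2=1, U3=0, U4=0, U5=1, giving Y=1. Observed 0.
Test 1: faults giving observed 0 are {U3 stuck-at-1, U3 inverted output, U4 stuck-at-1, U4 inverted output, U5 stuck-at-0, U5 inverted output}.
Test 2 (in0=1, in1=0, in2=0): fault-free U1=0, U2=1, U3=1, U4=0, U5=1 → 1; observed 1. Eliminates U4 stuck-at-1, U4 inverted output, U5 stuck-at-0, U5 inverted output.
Test 3 (in0=0, in1=0, in2=0): fault-free U1=1, U2=1, U3=1, U4=1, U5=0 → 0; observed 1. Eliminates U3 stuck-at-1.
Only U3 inverted output is consistent with every test.

U3 inverted output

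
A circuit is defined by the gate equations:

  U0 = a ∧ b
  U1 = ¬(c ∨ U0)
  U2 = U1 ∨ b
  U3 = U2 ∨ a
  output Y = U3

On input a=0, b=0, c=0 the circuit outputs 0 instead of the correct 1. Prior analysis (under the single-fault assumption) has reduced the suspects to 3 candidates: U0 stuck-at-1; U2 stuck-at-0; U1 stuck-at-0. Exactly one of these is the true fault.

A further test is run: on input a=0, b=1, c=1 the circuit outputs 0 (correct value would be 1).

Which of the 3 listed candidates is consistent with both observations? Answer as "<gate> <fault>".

U2 stuck-at-0

Evaluate each candidate on input a=0, b=1, c=1:
  U0 stuck-at-1: U0=1 [stuck-at-1], U1=0, U2=1, U3=1 → 1 — eliminated
  U2 stuck-at-0: U0=0, U1=0, U2=0 [stuck-at-0], U3=0 → 0 — matches
  U1 stuck-at-0: U0=0, U1=0 [stuck-at-0], U2=1, U3=1 → 1 — eliminated
Only U2 stuck-at-0 reproduces the observed 0.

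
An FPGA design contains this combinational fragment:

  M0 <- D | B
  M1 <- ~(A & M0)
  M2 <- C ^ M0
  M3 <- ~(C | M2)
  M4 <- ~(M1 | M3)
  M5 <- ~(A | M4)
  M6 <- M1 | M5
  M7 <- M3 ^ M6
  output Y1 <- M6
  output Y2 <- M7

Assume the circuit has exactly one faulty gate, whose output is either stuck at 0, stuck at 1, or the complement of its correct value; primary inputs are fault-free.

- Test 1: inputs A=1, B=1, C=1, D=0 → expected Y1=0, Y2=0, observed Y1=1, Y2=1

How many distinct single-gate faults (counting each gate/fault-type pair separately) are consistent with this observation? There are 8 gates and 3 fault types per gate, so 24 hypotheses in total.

8

Fault-free: M0=1, M1=0, M2=0, M3=0, M4=1, M5=0, M6=0, M7=0 → Y1=0, Y2=0. Observed Y1=1, Y2=1.
  M0: stuck-at-0, inverted output ✓; others ✗
  M1: stuck-at-1, inverted output ✓; others ✗
  M2: none of the 3 fault types match ✗
  M3: none of the 3 fault types match ✗
  M4: none of the 3 fault types match ✗
  M5: stuck-at-1, inverted output ✓; others ✗
  M6: stuck-at-1, inverted output ✓; others ✗
  M7: none of the 3 fault types match ✗
Consistent faults: {M0 stuck-at-0, M0 inverted output, M1 stuck-at-1, M1 inverted output, M5 stuck-at-1, M5 inverted output, M6 stuck-at-1, M6 inverted output} — 8 in all.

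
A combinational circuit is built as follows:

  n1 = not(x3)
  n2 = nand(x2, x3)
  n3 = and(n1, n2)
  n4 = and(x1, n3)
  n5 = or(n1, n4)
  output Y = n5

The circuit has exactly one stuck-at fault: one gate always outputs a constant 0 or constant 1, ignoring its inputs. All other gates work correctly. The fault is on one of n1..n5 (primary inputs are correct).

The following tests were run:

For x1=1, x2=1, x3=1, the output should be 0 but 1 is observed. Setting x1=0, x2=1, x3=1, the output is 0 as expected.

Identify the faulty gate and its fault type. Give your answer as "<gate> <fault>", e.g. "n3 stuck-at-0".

Fault-free values for test 1 (x1=1, x2=1, x3=1): n1=0, n2=0, n3=0, n4=0, n5=0, giving Y=0. Observed 1.
Test 1: faults giving observed 1 are {n1 stuck-at-1, n3 stuck-at-1, n4 stuck-at-1, n5 stuck-at-1}.
Test 2 (x1=0, x2=1, x3=1): fault-free n1=0, n2=0, n3=0, n4=0, n5=0 → 0; observed 0. Eliminates n1 stuck-at-1, n4 stuck-at-1, n5 stuck-at-1.
Only n3 stuck-at-1 is consistent with every test.

n3 stuck-at-1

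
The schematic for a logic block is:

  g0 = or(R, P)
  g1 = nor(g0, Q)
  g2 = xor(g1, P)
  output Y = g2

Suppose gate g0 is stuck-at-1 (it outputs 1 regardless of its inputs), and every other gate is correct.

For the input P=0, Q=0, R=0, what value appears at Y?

Propagate with g0 forced: g0=1 [stuck-at-1], g1=0, g2=0.
So Y = 0. (Without the fault it would be 1.)

0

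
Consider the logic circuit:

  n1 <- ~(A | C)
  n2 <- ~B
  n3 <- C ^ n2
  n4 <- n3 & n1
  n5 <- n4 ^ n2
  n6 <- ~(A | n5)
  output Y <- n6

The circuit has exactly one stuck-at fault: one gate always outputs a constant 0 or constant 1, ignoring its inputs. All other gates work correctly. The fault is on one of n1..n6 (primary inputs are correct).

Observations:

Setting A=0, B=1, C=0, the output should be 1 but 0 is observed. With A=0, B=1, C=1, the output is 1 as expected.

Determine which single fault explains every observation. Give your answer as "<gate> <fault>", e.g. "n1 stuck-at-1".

n3 stuck-at-1

Fault-free values for test 1 (A=0, B=1, C=0): n1=1, n2=0, n3=0, n4=0, n5=0, n6=1, giving Y=1. Observed 0.
Test 1: faults giving observed 0 are {n3 stuck-at-1, n4 stuck-at-1, n5 stuck-at-1, n6 stuck-at-0}.
Test 2 (A=0, B=1, C=1): fault-free n1=0, n2=0, n3=1, n4=0, n5=0, n6=1 → 1; observed 1. Eliminates n4 stuck-at-1, n5 stuck-at-1, n6 stuck-at-0.
Only n3 stuck-at-1 is consistent with every test.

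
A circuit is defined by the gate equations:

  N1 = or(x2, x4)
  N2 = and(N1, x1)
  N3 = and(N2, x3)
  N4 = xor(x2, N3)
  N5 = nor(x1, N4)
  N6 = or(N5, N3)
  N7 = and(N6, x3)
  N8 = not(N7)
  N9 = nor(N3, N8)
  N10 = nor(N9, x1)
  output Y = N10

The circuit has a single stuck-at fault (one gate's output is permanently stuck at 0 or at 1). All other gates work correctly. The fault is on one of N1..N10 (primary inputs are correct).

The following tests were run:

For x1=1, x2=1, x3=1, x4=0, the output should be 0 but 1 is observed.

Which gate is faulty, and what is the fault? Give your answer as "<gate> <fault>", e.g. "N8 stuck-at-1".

Fault-free values for test 1 (x1=1, x2=1, x3=1, x4=0): N1=1, N2=1, N3=1, N4=0, N5=0, N6=1, N7=1, N8=0, N9=0, N10=0, giving Y=0. Observed 1.
Test 1: faults giving observed 1 are {N10 stuck-at-1}.
Only N10 stuck-at-1 is consistent with every test.

N10 stuck-at-1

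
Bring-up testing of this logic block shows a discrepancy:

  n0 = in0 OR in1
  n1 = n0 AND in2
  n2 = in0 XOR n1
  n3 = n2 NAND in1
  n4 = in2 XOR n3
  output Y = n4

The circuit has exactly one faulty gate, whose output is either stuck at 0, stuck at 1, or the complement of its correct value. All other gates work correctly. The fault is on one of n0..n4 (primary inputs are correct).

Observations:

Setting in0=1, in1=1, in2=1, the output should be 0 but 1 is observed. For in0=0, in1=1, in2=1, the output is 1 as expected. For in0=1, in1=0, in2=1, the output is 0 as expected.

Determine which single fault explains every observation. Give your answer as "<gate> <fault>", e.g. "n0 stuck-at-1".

Fault-free values for test 1 (in0=1, in1=1, in2=1): n0=1, n1=1, n2=0, n3=1, n4=0, giving Y=0. Observed 1.
Test 1: faults giving observed 1 are {n0 stuck-at-0, n0 inverted output, n1 stuck-at-0, n1 inverted output, n2 stuck-at-1, n2 inverted output, n3 stuck-at-0, n3 inverted output, n4 stuck-at-1, n4 inverted output}.
Test 2 (in0=0, in1=1, in2=1): fault-free n0=1, n1=1, n2=1, n3=0, n4=1 → 1; observed 1. Eliminates n0 stuck-at-0, n0 inverted output, n1 stuck-at-0, n1 inverted output, n2 inverted output, n3 inverted output, n4 inverted output.
Test 3 (in0=1, in1=0, in2=1): fault-free n0=1, n1=1, n2=0, n3=1, n4=0 → 0; observed 0. Eliminates n3 stuck-at-0, n4 stuck-at-1.
Only n2 stuck-at-1 is consistent with every test.

n2 stuck-at-1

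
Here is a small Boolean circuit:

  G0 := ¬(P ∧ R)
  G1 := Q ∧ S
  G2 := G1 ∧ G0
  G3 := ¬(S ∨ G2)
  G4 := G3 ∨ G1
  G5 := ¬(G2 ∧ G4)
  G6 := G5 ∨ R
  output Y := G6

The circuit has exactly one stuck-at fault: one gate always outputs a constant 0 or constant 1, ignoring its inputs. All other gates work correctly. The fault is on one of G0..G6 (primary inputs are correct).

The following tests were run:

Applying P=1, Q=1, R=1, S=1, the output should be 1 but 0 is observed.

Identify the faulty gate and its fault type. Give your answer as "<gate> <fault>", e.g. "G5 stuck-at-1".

Fault-free values for test 1 (P=1, Q=1, R=1, S=1): G0=0, G1=1, G2=0, G3=0, G4=1, G5=1, G6=1, giving Y=1. Observed 0.
Test 1: faults giving observed 0 are {G6 stuck-at-0}.
Only G6 stuck-at-0 is consistent with every test.

G6 stuck-at-0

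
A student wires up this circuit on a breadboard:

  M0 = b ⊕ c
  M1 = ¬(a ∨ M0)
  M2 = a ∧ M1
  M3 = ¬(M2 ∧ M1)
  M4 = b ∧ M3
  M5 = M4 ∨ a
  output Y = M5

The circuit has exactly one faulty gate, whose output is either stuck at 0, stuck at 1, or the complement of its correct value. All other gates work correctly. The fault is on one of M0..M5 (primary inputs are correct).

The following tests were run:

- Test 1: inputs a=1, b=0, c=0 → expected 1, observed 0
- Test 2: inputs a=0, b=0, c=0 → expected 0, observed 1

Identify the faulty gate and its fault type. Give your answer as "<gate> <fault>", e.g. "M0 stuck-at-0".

Fault-free values for test 1 (a=1, b=0, c=0): M0=0, M1=0, M2=0, M3=1, M4=0, M5=1, giving Y=1. Observed 0.
Test 1: faults giving observed 0 are {M5 stuck-at-0, M5 inverted output}.
Test 2 (a=0, b=0, c=0): fault-free M0=0, M1=1, M2=0, M3=1, M4=0, M5=0 → 0; observed 1. Eliminates M5 stuck-at-0.
Only M5 inverted output is consistent with every test.

M5 inverted output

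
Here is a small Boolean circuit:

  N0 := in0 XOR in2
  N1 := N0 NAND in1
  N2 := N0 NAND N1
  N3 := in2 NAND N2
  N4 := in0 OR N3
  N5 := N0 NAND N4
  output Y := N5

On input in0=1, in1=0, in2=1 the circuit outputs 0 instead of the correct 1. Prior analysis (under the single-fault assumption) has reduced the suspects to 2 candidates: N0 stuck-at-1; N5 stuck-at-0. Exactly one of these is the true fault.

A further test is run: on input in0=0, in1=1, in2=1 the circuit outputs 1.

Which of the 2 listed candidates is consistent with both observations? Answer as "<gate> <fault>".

Evaluate each candidate on input in0=0, in1=1, in2=1:
  N0 stuck-at-1: N0=1 [stuck-at-1], N1=0, N2=1, N3=0, N4=0, N5=1 → 1 — matches
  N5 stuck-at-0: N0=1, N1=0, N2=1, N3=0, N4=0, N5=0 [stuck-at-0] → 0 — eliminated
Only N0 stuck-at-1 reproduces the observed 1.

N0 stuck-at-1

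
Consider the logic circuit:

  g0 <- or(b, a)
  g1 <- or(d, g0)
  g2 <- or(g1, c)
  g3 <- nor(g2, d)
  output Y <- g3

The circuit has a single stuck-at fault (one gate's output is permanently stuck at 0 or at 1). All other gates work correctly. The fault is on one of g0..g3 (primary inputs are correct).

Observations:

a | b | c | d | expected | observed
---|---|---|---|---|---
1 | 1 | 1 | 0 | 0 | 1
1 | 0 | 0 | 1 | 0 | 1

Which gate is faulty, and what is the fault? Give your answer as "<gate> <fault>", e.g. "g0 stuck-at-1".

Fault-free values for test 1 (a=1, b=1, c=1, d=0): g0=1, g1=1, g2=1, g3=0, giving Y=0. Observed 1.
Test 1: faults giving observed 1 are {g2 stuck-at-0, g3 stuck-at-1}.
Test 2 (a=1, b=0, c=0, d=1): fault-free g0=1, g1=1, g2=1, g3=0 → 0; observed 1. Eliminates g2 stuck-at-0.
Only g3 stuck-at-1 is consistent with every test.

g3 stuck-at-1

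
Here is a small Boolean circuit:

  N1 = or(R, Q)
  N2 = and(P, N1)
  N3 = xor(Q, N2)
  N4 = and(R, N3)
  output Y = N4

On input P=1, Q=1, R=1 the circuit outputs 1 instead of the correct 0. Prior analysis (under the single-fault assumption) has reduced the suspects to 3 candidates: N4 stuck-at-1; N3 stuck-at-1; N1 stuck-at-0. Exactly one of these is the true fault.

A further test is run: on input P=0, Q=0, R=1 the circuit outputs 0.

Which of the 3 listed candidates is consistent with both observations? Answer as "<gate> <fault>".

Evaluate each candidate on input P=0, Q=0, R=1:
  N4 stuck-at-1: N1=1, N2=0, N3=0, N4=1 [stuck-at-1] → 1 — eliminated
  N3 stuck-at-1: N1=1, N2=0, N3=1 [stuck-at-1], N4=1 → 1 — eliminated
  N1 stuck-at-0: N1=0 [stuck-at-0], N2=0, N3=0, N4=0 → 0 — matches
Only N1 stuck-at-0 reproduces the observed 0.

N1 stuck-at-0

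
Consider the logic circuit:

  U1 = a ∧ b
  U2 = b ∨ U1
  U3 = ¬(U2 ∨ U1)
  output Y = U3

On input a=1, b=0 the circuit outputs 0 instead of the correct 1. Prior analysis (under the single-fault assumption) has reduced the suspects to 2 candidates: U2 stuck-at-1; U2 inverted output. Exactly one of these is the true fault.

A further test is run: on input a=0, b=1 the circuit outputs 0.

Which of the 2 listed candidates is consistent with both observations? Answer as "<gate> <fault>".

U2 stuck-at-1

Evaluate each candidate on input a=0, b=1:
  U2 stuck-at-1: U1=0, U2=1 [stuck-at-1], U3=0 → 0 — matches
  U2 inverted output: U1=0, U2=0 [inverted output], U3=1 → 1 — eliminated
Only U2 stuck-at-1 reproduces the observed 0.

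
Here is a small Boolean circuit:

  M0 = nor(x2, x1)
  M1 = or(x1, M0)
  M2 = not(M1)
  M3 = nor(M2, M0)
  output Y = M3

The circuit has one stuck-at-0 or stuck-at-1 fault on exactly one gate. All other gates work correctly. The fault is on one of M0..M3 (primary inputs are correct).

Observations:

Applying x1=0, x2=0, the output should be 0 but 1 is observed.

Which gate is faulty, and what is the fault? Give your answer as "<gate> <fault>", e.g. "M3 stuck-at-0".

M3 stuck-at-1

Fault-free values for test 1 (x1=0, x2=0): M0=1, M1=1, M2=0, M3=0, giving Y=0. Observed 1.
Test 1: faults giving observed 1 are {M3 stuck-at-1}.
Only M3 stuck-at-1 is consistent with every test.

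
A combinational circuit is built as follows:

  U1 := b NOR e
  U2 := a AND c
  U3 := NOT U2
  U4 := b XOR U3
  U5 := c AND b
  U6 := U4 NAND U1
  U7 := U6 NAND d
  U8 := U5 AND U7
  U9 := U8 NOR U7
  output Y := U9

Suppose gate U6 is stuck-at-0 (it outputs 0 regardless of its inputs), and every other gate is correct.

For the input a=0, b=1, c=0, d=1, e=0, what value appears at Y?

0

Propagate with U6 forced: U1=0, U2=0, U3=1, U4=0, U5=0, U6=0 [stuck-at-0], U7=1, U8=0, U9=0.
So Y = 0. (Without the fault it would be 1.)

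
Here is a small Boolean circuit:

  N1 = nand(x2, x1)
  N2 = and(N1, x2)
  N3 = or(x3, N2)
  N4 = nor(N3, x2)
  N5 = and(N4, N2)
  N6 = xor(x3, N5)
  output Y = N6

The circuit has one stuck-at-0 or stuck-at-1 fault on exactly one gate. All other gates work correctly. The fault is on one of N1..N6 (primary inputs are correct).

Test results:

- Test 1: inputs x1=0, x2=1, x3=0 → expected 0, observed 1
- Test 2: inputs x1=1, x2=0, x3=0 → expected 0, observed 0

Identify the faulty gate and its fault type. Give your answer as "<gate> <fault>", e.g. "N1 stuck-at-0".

N4 stuck-at-1

Fault-free values for test 1 (x1=0, x2=1, x3=0): N1=1, N2=1, N3=1, N4=0, N5=0, N6=0, giving Y=0. Observed 1.
Test 1: faults giving observed 1 are {N4 stuck-at-1, N5 stuck-at-1, N6 stuck-at-1}.
Test 2 (x1=1, x2=0, x3=0): fault-free N1=1, N2=0, N3=0, N4=1, N5=0, N6=0 → 0; observed 0. Eliminates N5 stuck-at-1, N6 stuck-at-1.
Only N4 stuck-at-1 is consistent with every test.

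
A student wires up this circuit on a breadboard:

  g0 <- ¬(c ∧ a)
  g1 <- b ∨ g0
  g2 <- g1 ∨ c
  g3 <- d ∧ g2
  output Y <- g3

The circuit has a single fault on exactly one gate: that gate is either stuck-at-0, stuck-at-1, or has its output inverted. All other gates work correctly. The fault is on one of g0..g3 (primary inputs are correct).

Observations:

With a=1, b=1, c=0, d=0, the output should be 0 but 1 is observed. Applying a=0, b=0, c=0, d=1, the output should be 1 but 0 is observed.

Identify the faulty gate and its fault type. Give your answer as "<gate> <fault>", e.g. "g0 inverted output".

Fault-free values for test 1 (a=1, b=1, c=0, d=0): g0=1, g1=1, g2=1, g3=0, giving Y=0. Observed 1.
Test 1: faults giving observed 1 are {g3 stuck-at-1, g3 inverted output}.
Test 2 (a=0, b=0, c=0, d=1): fault-free g0=1, g1=1, g2=1, g3=1 → 1; observed 0. Eliminates g3 stuck-at-1.
Only g3 inverted output is consistent with every test.

g3 inverted output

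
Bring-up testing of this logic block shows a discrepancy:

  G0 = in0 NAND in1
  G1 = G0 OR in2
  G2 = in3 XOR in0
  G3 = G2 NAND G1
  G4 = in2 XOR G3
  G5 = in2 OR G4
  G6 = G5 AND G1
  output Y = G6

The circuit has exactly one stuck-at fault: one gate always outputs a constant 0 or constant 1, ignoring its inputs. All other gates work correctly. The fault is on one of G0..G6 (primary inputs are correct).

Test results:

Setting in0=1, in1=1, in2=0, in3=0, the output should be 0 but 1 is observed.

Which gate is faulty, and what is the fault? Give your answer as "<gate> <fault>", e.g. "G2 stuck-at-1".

G6 stuck-at-1

Fault-free values for test 1 (in0=1, in1=1, in2=0, in3=0): G0=0, G1=0, G2=1, G3=1, G4=1, G5=1, G6=0, giving Y=0. Observed 1.
Test 1: faults giving observed 1 are {G6 stuck-at-1}.
Only G6 stuck-at-1 is consistent with every test.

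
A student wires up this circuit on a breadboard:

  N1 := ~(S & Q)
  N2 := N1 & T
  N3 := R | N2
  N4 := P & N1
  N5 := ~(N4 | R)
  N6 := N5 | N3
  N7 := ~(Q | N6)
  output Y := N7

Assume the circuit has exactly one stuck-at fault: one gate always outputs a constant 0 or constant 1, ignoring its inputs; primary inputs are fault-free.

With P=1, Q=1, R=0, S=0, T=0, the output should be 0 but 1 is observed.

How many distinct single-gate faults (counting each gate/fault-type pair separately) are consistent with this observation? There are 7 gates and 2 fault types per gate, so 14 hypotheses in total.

1

Fault-free: N1=1, N2=0, N3=0, N4=1, N5=0, N6=0, N7=0 → 0. Observed 1.
  N1 stuck-at-0: output 0 ✗
  N1 stuck-at-1: output 0 ✗
  N2 stuck-at-0: output 0 ✗
  N2 stuck-at-1: output 0 ✗
  N3 stuck-at-0: output 0 ✗
  N3 stuck-at-1: output 0 ✗
  N4 stuck-at-0: output 0 ✗
  N4 stuck-at-1: output 0 ✗
  N5 stuck-at-0: output 0 ✗
  N5 stuck-at-1: output 0 ✗
  N6 stuck-at-0: output 0 ✗
  N6 stuck-at-1: output 0 ✗
  N7 stuck-at-0: output 0 ✗
  N7 stuck-at-1: output 1 ✓
Consistent faults: {N7 stuck-at-1} — 1 in all.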